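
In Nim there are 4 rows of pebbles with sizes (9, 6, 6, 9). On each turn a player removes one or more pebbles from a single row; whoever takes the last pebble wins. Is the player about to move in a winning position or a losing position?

Losing position

Bitwise XOR of the heap sizes:
  1001  (9)
  0110  (6)
  0110  (6)
  1001  (9)
  ----
  0000  (0)
The nim-sum is 0, so this is a P-position: the player to move is in a losing position under optimal play.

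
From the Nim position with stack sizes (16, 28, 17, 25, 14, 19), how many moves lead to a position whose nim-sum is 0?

5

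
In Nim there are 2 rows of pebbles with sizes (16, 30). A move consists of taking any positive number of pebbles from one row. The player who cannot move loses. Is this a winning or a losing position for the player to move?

Winning position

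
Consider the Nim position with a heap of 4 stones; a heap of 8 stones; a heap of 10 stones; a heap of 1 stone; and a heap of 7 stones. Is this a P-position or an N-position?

P-position

Bitwise XOR of the heap sizes:
  0100  (4)
  1000  (8)
  1010  (10)
  0001  (1)
  0111  (7)
  ----
  0000  (0)
The nim-sum is 0, so this is a P-position: the player to move is in a losing position under optimal play.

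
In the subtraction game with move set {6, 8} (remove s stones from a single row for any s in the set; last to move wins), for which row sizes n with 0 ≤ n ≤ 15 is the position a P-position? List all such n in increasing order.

0, 1, 2, 3, 4, 5, 14, 15

Build the Grundy sequence with g(k) = mex{g(k−s) : s ∈ {6, 8}, s ≤ k}:
k:     0  1  2  3  4  5  6  7  8  9 10 11 12 13 14 15
g(k):  0  0  0  0  0  0  1  1  1  1  1  1  2  2  0  0
The P-positions (g = 0) in 0..15 are 0, 1, 2, 3, 4, 5, 14, 15.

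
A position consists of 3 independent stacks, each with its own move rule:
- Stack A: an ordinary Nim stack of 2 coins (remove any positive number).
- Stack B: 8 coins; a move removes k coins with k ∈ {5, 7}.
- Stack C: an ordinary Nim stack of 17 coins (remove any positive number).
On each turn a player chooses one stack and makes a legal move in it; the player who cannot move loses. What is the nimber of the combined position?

18

Stack A is a plain Nim stack of size 2, so its Grundy value is 2.
For stack B, compute g(0), g(1), … with moves {5, 7}:
g(0) = mex{} = 0
g(1) = mex{} = 0
g(2) = mex{} = 0
g(3) = mex{} = 0
g(4) = mex{} = 0
g(5) = mex{0} = 1
g(6) = mex{0} = 1
g(7) = mex{0} = 1
g(8) = mex{0} = 1
So g(8) = 1.
Stack C is a plain Nim stack of size 17, so its Grundy value is 17.
The value of a disjunctive sum is the nim-sum of the parts.
Combined value = 2 ⊕ 1 ⊕ 17 = 18.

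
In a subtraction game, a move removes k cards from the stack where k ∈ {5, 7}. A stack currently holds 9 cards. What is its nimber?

Compute g(0), g(1), … for moves {5, 7}:
g(0) = mex{} = 0
g(1) = mex{} = 0
g(2) = mex{} = 0
g(3) = mex{} = 0
g(4) = mex{} = 0
g(5) = mex{0} = 1
g(6) = mex{0} = 1
g(7) = mex{0} = 1
g(8) = mex{0} = 1
g(9) = mex{0} = 1
So g(9) = 1.

1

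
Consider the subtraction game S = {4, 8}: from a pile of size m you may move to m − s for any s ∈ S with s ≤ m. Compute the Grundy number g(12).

Grundy values for subtraction set {4, 8}:
g(0) = mex{} = 0
g(1) = mex{} = 0
g(2) = mex{} = 0
g(3) = mex{} = 0
g(4) = mex{0} = 1
g(5) = mex{0} = 1
g(6) = mex{0} = 1
g(7) = mex{0} = 1
g(8) = mex{0,1} = 2
g(9) = mex{0,1} = 2
g(10) = mex{0,1} = 2
g(11) = mex{0,1} = 2
g(12) = mex{1,2} = 0
So g(12) = 0.

0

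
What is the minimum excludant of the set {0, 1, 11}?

2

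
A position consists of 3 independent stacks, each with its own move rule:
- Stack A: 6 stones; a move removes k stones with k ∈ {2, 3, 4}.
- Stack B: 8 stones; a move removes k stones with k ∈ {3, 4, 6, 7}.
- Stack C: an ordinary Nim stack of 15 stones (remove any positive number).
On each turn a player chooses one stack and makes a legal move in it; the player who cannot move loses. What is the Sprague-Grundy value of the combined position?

13

For stack A, compute g(0), g(1), … with moves {2, 3, 4}:
g(0) = mex{} = 0
g(1) = mex{} = 0
g(2) = mex{0} = 1
g(3) = mex{0} = 1
g(4) = mex{0,1} = 2
g(5) = mex{0,1} = 2
g(6) = mex{1,2} = 0
So g(6) = 0.
Grundy values for stack B (subtraction set {3, 4, 6, 7}):
k:     0  1  2  3  4  5  6  7  8
g(k):  0  0  0  1  1  1  2  2  2
So g(8) = 2.
Stack C is a plain Nim stack of size 15, so its Grundy value is 15.
The value of a disjunctive sum is the nim-sum of the parts.
Combined value = 0 ⊕ 2 ⊕ 15 = 13.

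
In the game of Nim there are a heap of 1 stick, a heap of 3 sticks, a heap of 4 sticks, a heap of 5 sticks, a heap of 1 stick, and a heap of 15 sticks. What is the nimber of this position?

13

In binary:
  0001  (1)
  0011  (3)
  0100  (4)
  0101  (5)
  0001  (1)
  1111  (15)
  ----
  1101  (13)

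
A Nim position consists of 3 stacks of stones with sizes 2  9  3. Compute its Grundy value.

Bitwise XOR of the heap sizes:
  0010  (2)
  1001  (9)
  0011  (3)
  ----
  1000  (8)

8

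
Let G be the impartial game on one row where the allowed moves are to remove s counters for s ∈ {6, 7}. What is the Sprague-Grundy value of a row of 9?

1

Build the Grundy sequence with g(k) = mex{g(k−s) : s ∈ {6, 7}, s ≤ k}:
g(0) = mex{} = 0
g(1) = mex{} = 0
g(2) = mex{} = 0
g(3) = mex{} = 0
g(4) = mex{} = 0
g(5) = mex{} = 0
g(6) = mex{0} = 1
g(7) = mex{0} = 1
g(8) = mex{0} = 1
g(9) = mex{0} = 1
So g(9) = 1.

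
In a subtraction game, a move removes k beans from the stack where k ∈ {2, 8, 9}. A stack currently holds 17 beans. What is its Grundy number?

Compute g(0), g(1), … for moves {2, 8, 9}:
k:     0  1  2  3  4  5  6  7  8  9 10 11 12 13 14 15 16 17
g(k):  0  0  1  1  0  0  1  1  2  2  3  0  2  1  3  0  0  1
So g(17) = 1.

1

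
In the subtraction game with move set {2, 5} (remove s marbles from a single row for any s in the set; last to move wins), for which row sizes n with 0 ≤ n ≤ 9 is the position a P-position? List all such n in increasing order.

Compute g(0), g(1), … for moves {2, 5}:
k:     0  1  2  3  4  5  6  7  8  9
g(k):  0  0  1  1  0  2  1  0  0  1
The P-positions (g = 0) in 0..9 are 0, 1, 4, 7, 8.

0, 1, 4, 7, 8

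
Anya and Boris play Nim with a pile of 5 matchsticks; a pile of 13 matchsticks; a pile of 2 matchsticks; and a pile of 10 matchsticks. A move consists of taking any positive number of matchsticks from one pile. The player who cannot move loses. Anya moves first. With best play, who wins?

Boris wins

Compute the nim-sum pairwise:
5 ^ 13 = 8
8 ^ 2 = 10
10 ^ 10 = 0
The nim-sum is 0, so this is a P-position: the player to move is in a losing position under optimal play; Anya is about to move from it and so loses — Boris wins.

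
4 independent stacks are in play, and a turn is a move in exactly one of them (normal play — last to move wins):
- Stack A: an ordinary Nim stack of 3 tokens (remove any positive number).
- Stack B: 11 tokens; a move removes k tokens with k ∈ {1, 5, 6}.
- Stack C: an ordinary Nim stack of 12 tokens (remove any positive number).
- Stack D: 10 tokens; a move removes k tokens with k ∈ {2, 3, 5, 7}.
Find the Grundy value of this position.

15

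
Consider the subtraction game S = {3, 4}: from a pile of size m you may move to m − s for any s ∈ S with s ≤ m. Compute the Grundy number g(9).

Build the Grundy sequence with g(k) = mex{g(k−s) : s ∈ {3, 4}, s ≤ k}:
k:     0  1  2  3  4  5  6  7  8  9
g(k):  0  0  0  1  1  1  2  0  0  0
So g(9) = 0.

0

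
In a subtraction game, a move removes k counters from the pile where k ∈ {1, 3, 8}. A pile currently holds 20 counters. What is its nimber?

3

Compute g(0), g(1), … for moves {1, 3, 8}:
k:     0  1  2  3  4  5  6  7  8  9 10 11 12 13 14 15 16 17 18 19 20
g(k):  0  1  0  1  0  1  0  1  2  3  2  0  1  0  1  0  1  0  1  2  3
So g(20) = 3.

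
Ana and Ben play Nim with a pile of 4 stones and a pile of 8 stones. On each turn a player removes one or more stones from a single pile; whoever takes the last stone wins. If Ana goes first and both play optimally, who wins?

Compute the nim-sum pairwise:
4 ^ 8 = 12
The nim-sum is 12 ≠ 0, so this is an N-position: the player to move can win; Ana has a winning move.

Ana wins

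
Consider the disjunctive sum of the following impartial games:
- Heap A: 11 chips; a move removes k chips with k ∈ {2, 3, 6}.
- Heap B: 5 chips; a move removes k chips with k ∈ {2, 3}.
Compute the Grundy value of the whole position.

For heap A, compute g(0), g(1), … with moves {2, 3, 6}:
g(0) = mex{} = 0
g(1) = mex{} = 0
g(2) = mex{0} = 1
g(3) = mex{0} = 1
g(4) = mex{0,1} = 2
g(5) = mex{1} = 0
g(6) = mex{0,1,2} = 3
g(7) = mex{0,2} = 1
g(8) = mex{0,1,3} = 2
g(9) = mex{1,3} = 0
g(10) = mex{1,2} = 0
g(11) = mex{0,2} = 1
So g(11) = 1.
Grundy values for heap B (subtraction set {2, 3}):
k:     0  1  2  3  4  5
g(k):  0  0  1  1  2  0
So g(5) = 0.
The value of a disjunctive sum is the nim-sum of the parts.
Combined value = 1 ⊕ 0 = 1.

1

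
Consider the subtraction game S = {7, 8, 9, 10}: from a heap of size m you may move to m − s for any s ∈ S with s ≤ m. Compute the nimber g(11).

Build the Grundy sequence with g(k) = mex{g(k−s) : s ∈ {7, 8, 9, 10}, s ≤ k}:
g(0) = mex{} = 0
g(1) = mex{} = 0
g(2) = mex{} = 0
g(3) = mex{} = 0
g(4) = mex{} = 0
g(5) = mex{} = 0
g(6) = mex{} = 0
g(7) = mex{0} = 1
g(8) = mex{0} = 1
g(9) = mex{0} = 1
g(10) = mex{0} = 1
g(11) = mex{0} = 1
So g(11) = 1.

1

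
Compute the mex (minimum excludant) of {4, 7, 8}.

0 is not in the set, so the mex is 0.

0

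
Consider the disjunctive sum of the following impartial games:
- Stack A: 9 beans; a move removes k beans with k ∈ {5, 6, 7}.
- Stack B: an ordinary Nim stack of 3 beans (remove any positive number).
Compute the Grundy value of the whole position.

Grundy values for stack A (subtraction set {5, 6, 7}):
g(0) = mex{} = 0
g(1) = mex{} = 0
g(2) = mex{} = 0
g(3) = mex{} = 0
g(4) = mex{} = 0
g(5) = mex{0} = 1
g(6) = mex{0} = 1
g(7) = mex{0} = 1
g(8) = mex{0} = 1
g(9) = mex{0} = 1
So g(9) = 1.
Stack B is a plain Nim stack of size 3, so its Grundy value is 3.
The value of a disjunctive sum is the nim-sum of the parts.
Combined value = 1 ⊕ 3 = 2.

2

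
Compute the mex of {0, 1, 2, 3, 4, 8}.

5

The values 0, 1, 2, 3, 4 are all present; 5 is the first non-negative integer missing from the set.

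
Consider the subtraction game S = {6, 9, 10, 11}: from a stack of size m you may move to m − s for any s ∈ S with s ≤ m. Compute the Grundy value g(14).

2

Build the Grundy sequence with g(k) = mex{g(k−s) : s ∈ {6, 9, 10, 11}, s ≤ k}:
g(0) = mex{} = 0
g(1) = mex{} = 0
g(2) = mex{} = 0
g(3) = mex{} = 0
g(4) = mex{} = 0
g(5) = mex{} = 0
g(6) = mex{0} = 1
g(7) = mex{0} = 1
g(8) = mex{0} = 1
g(9) = mex{0} = 1
g(10) = mex{0} = 1
g(11) = mex{0} = 1
g(12) = mex{0,1} = 2
g(13) = mex{0,1} = 2
g(14) = mex{0,1} = 2
So g(14) = 2.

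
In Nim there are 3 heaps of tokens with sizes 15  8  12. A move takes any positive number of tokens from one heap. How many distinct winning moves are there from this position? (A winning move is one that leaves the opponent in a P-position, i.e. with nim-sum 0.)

3

Compute the nim-sum pairwise:
15 ^ 8 = 7
7 ^ 12 = 11
The overall nim-sum is X = 11. A heap of size p has a winning move iff p XOR X < p (reduce it to p XOR X).
  15: 15 XOR 11 = 4 < 15 — winning move (to 4).
  8: 8 XOR 11 = 3 < 8 — winning move (to 3).
  12: 12 XOR 11 = 7 < 12 — winning move (to 7).
That gives 3 winning moves.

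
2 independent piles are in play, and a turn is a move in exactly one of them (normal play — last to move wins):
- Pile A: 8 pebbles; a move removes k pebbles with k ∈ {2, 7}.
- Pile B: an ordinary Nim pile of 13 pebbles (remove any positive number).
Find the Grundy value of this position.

15

For pile A, compute g(0), g(1), … with moves {2, 7}:
g(0) = mex{} = 0
g(1) = mex{} = 0
g(2) = mex{0} = 1
g(3) = mex{0} = 1
g(4) = mex{1} = 0
g(5) = mex{1} = 0
g(6) = mex{0} = 1
g(7) = mex{0} = 1
g(8) = mex{0,1} = 2
So g(8) = 2.
Pile B is a plain Nim pile of size 13, so its Grundy value is 13.
By the Sprague-Grundy theorem, the Grundy value of a sum of independent games is the XOR of the component values.
Combined value = 2 XOR 13 = 15.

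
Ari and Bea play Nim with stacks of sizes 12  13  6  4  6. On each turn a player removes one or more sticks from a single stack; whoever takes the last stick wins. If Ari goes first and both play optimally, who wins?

In binary:
  1100  (12)
  1101  (13)
  0110  (6)
  0100  (4)
  0110  (6)
  ----
  0101  (5)
The nim-sum is 5 ≠ 0, so this is an N-position: the player to move can win; Ari has a winning move.

Ari wins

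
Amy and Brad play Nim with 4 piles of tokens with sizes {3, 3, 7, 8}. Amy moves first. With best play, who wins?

Nim-sum: 3 ⊕ 3 ⊕ 7 ⊕ 8 = 15.
The nim-sum is 15 ≠ 0, so this is an N-position: the player to move can win; Amy has a winning move.

Amy wins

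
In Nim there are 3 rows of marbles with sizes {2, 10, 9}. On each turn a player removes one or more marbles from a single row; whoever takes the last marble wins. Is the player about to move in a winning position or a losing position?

Winning position

Nim-sum: 2 XOR 10 XOR 9 = 1.
The nim-sum is 1 ≠ 0, so this is an N-position: the player to move can win.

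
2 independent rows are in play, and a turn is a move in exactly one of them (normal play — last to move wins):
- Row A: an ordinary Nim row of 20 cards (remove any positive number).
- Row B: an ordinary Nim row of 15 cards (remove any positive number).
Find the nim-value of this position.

Row A is a plain Nim row of size 20, so its Grundy value is 20.
Row B is a plain Nim row of size 15, so its Grundy value is 15.
The value of a disjunctive sum is the nim-sum of the parts.
Combined value = 20 ⊕ 15 = 27.

27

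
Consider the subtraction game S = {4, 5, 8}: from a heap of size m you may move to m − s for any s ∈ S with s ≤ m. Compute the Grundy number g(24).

Build the Grundy sequence with g(k) = mex{g(k−s) : s ∈ {4, 5, 8}, s ≤ k}:
k:     0  1  2  3  4  5  6  7  8  9 10 11 12 13 14 15 16 17 18 19 20 21 22 23 24
g(k):  0  0  0  0  1  1  1  1  2  2  2  2  0  0  0  0  1  1  1  1  2  2  2  2  0
So g(24) = 0.

0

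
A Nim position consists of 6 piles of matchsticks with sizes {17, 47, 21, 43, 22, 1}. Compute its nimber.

Nim-sum: 17 ^ 47 ^ 21 ^ 43 ^ 22 ^ 1 = 23.

23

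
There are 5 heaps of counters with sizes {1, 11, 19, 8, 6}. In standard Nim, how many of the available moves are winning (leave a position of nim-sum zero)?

1

Bitwise XOR of the heap sizes:
  00001  (1)
  01011  (11)
  10011  (19)
  01000  (8)
  00110  (6)
  -----
  10111  (23)
The overall nim-sum is X = 23. A heap of size p has a winning move iff p XOR X < p (reduce it to p XOR X).
  1: 1 XOR 23 = 22 ≥ 1 — no move.
  11: 11 XOR 23 = 28 ≥ 11 — no move.
  19: 19 XOR 23 = 4 < 19 — winning move (to 4).
  8: 8 XOR 23 = 31 ≥ 8 — no move.
  6: 6 XOR 23 = 17 ≥ 6 — no move.
That gives 1 winning move.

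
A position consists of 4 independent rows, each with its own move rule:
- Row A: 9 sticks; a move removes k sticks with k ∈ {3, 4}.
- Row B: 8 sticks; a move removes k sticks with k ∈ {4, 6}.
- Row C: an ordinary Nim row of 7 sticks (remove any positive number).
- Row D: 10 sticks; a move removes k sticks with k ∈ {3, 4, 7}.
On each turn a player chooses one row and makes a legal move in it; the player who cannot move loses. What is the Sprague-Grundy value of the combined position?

Grundy values for row A (subtraction set {3, 4}):
k:     0  1  2  3  4  5  6  7  8  9
g(k):  0  0  0  1  1  1  2  0  0  0
So g(9) = 0.
Grundy values for row B (subtraction set {4, 6}):
g(0) = mex{} = 0
g(1) = mex{} = 0
g(2) = mex{} = 0
g(3) = mex{} = 0
g(4) = mex{0} = 1
g(5) = mex{0} = 1
g(6) = mex{0} = 1
g(7) = mex{0} = 1
g(8) = mex{0,1} = 2
So g(8) = 2.
Row C is a plain Nim row of size 7, so its Grundy value is 7.
Build the Grundy sequence for row D with g(k) = mex{g(k−s) : s ∈ {3, 4, 7}, s ≤ k}:
g(0) = mex{} = 0
g(1) = mex{} = 0
g(2) = mex{} = 0
g(3) = mex{0} = 1
g(4) = mex{0} = 1
g(5) = mex{0} = 1
g(6) = mex{0,1} = 2
g(7) = mex{0,1} = 2
g(8) = mex{0,1} = 2
g(9) = mex{0,1,2} = 3
g(10) = mex{1,2} = 0
So g(10) = 0.
By the Sprague-Grundy theorem, the Grundy value of a sum of independent games is the XOR of the component values.
Combined value = 0 XOR 2 XOR 7 XOR 0 = 5.

5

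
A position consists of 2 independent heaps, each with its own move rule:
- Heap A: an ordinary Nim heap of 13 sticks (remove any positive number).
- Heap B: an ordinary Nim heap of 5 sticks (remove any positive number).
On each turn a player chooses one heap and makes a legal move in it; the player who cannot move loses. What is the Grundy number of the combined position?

Heap A is a plain Nim heap of size 13, so its Grundy value is 13.
Heap B is a plain Nim heap of size 5, so its Grundy value is 5.
The value of a disjunctive sum is the nim-sum of the parts.
Combined value = 13 ⊕ 5 = 8.

8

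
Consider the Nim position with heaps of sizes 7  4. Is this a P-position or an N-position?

In binary:
  111  (7)
  100  (4)
  ---
  011  (3)
The nim-sum is 3 ≠ 0, so this is an N-position: the player to move can win.

N-position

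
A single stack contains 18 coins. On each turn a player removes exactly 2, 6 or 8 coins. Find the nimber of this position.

0

Grundy values for subtraction set {2, 6, 8}:
k:     0  1  2  3  4  5  6  7  8  9 10 11 12 13 14 15 16 17 18
g(k):  0  0  1  1  0  0  1  1  2  2  3  3  2  2  0  0  1  1  0
So g(18) = 0.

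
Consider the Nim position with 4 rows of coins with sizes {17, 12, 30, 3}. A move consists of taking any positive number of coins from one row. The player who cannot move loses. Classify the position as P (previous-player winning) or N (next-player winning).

P-position

Compute the nim-sum pairwise:
17 ^ 12 = 29
29 ^ 30 = 3
3 ^ 3 = 0
The nim-sum is 0, so this is a P-position: the player to move is in a losing position under optimal play.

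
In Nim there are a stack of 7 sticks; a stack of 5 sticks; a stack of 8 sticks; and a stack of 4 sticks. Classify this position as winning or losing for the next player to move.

Winning position

Compute the nim-sum pairwise:
7 ^ 5 = 2
2 ^ 8 = 10
10 ^ 4 = 14
The nim-sum is 14 ≠ 0, so this is an N-position: the player to move can win.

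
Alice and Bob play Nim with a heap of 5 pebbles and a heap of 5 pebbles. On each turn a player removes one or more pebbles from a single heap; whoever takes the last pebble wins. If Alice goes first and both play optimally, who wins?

Bob wins

Bitwise XOR of the heap sizes:
  101  (5)
  101  (5)
  ---
  000  (0)
The nim-sum is 0, so this is a P-position: the player to move is in a losing position under optimal play; Alice is about to move from it and so loses — Bob wins.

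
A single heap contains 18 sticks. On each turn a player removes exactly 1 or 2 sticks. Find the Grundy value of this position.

Build the Grundy sequence with g(k) = mex{g(k−s) : s ∈ {1, 2}, s ≤ k}:
k:     0  1  2  3  4  5  6  7  8  9 10 11 12 13 14 15 16 17 18
g(k):  0  1  2  0  1  2  0  1  2  0  1  2  0  1  2  0  1  2  0
So g(18) = 0.

0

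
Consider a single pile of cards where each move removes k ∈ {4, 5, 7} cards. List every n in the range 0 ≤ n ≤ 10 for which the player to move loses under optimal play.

0, 1, 2, 3

Compute g(0), g(1), … for moves {4, 5, 7}:
g(0) = mex{} = 0
g(1) = mex{} = 0
g(2) = mex{} = 0
g(3) = mex{} = 0
g(4) = mex{0} = 1
g(5) = mex{0} = 1
g(6) = mex{0} = 1
g(7) = mex{0} = 1
g(8) = mex{0,1} = 2
g(9) = mex{0,1} = 2
g(10) = mex{0,1} = 2
The P-positions (g = 0) in 0..10 are 0, 1, 2, 3.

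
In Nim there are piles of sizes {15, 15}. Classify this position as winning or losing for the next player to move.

Losing position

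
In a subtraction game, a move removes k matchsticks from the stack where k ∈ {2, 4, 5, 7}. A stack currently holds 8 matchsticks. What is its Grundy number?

Grundy values for subtraction set {2, 4, 5, 7}:
g(0) = mex{} = 0
g(1) = mex{} = 0
g(2) = mex{0} = 1
g(3) = mex{0} = 1
g(4) = mex{0,1} = 2
g(5) = mex{0,1} = 2
g(6) = mex{0,1,2} = 3
g(7) = mex{0,1,2} = 3
g(8) = mex{0,1,2,3} = 4
So g(8) = 4.

4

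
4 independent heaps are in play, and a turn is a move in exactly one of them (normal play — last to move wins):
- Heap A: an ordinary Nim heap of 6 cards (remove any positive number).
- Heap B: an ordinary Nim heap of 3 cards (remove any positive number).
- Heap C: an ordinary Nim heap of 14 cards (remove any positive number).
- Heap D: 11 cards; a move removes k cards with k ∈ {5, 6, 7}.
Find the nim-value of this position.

9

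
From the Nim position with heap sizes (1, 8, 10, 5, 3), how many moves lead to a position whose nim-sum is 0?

In binary:
  0001  (1)
  1000  (8)
  1010  (10)
  0101  (5)
  0011  (3)
  ----
  0101  (5)
The overall nim-sum is X = 5. A heap of size p has a winning move iff p XOR X < p (reduce it to p XOR X).
  1: 1 XOR 5 = 4 ≥ 1 — no move.
  8: 8 XOR 5 = 13 ≥ 8 — no move.
  10: 10 XOR 5 = 15 ≥ 10 — no move.
  5: 5 XOR 5 = 0 < 5 — winning move (to 0).
  3: 3 XOR 5 = 6 ≥ 3 — no move.
That gives 1 winning move.

1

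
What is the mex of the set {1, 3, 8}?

0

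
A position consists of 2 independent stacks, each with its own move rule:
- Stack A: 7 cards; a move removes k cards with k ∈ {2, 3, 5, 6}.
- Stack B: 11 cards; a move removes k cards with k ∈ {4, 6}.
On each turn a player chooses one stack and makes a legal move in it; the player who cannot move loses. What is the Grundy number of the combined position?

Grundy values for stack A (subtraction set {2, 3, 5, 6}):
k:     0  1  2  3  4  5  6  7
g(k):  0  0  1  1  2  2  3  3
So g(7) = 3.
Build the Grundy sequence for stack B with g(k) = mex{g(k−s) : s ∈ {4, 6}, s ≤ k}:
k:     0  1  2  3  4  5  6  7  8  9 10 11
g(k):  0  0  0  0  1  1  1  1  2  2  0  0
So g(11) = 0.
The value of a disjunctive sum is the nim-sum of the parts.
Combined value = 3 XOR 0 = 3.

3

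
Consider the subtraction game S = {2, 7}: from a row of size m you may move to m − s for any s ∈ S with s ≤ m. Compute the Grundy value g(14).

0

Build the Grundy sequence with g(k) = mex{g(k−s) : s ∈ {2, 7}, s ≤ k}:
k:     0  1  2  3  4  5  6  7  8  9 10 11 12 13 14
g(k):  0  0  1  1  0  0  1  1  2  0  0  1  1  0  0
So g(14) = 0.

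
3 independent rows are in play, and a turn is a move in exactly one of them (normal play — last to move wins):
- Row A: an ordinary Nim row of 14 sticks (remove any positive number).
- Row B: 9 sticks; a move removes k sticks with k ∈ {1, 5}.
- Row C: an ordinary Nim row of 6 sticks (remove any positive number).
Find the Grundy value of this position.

9

Row A is a plain Nim row of size 14, so its Grundy value is 14.
For row B, compute g(0), g(1), … with moves {1, 5}:
g(0) = mex{} = 0
g(1) = mex{0} = 1
g(2) = mex{1} = 0
g(3) = mex{0} = 1
g(4) = mex{1} = 0
g(5) = mex{0} = 1
g(6) = mex{1} = 0
g(7) = mex{0} = 1
g(8) = mex{1} = 0
g(9) = mex{0} = 1
So g(9) = 1.
Row C is a plain Nim row of size 6, so its Grundy value is 6.
By the Sprague-Grundy theorem, the Grundy value of a sum of independent games is the XOR of the component values.
Combined value = 14 ⊕ 1 ⊕ 6 = 9.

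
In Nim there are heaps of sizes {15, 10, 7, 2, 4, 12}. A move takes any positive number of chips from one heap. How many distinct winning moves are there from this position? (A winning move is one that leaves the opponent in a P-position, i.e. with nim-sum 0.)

Nim-sum: 15 XOR 10 XOR 7 XOR 2 XOR 4 XOR 12 = 8.
The overall nim-sum is X = 8. A heap of size p has a winning move iff p XOR X < p (reduce it to p XOR X).
  15: 15 XOR 8 = 7 < 15 — winning move (to 7).
  10: 10 XOR 8 = 2 < 10 — winning move (to 2).
  7: 7 XOR 8 = 15 ≥ 7 — no move.
  2: 2 XOR 8 = 10 ≥ 2 — no move.
  4: 4 XOR 8 = 12 ≥ 4 — no move.
  12: 12 XOR 8 = 4 < 12 — winning move (to 4).
That gives 3 winning moves.

3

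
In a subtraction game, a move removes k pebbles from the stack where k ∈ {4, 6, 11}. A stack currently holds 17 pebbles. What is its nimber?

Compute g(0), g(1), … for moves {4, 6, 11}:
k:     0  1  2  3  4  5  6  7  8  9 10 11 12 13 14 15 16 17
g(k):  0  0  0  0  1  1  1  1  2  2  0  2  3  3  1  0  2  0
So g(17) = 0.

0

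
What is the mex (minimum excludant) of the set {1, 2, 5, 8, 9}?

0

0 is not in the set, so the mex is 0.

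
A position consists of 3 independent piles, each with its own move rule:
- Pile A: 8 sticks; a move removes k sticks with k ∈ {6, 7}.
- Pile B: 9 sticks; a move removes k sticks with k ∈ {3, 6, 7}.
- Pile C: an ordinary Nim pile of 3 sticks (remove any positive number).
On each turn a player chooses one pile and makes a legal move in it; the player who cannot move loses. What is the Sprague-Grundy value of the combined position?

1

For pile A, compute g(0), g(1), … with moves {6, 7}:
k:     0  1  2  3  4  5  6  7  8
g(k):  0  0  0  0  0  0  1  1  1
So g(8) = 1.
Build the Grundy sequence for pile B with g(k) = mex{g(k−s) : s ∈ {3, 6, 7}, s ≤ k}:
k:     0  1  2  3  4  5  6  7  8  9
g(k):  0  0  0  1  1  1  2  2  2  3
So g(9) = 3.
Pile C is a plain Nim pile of size 3, so its Grundy value is 3.
The value of a disjunctive sum is the nim-sum of the parts.
Combined value = 1 ⊕ 3 ⊕ 3 = 1.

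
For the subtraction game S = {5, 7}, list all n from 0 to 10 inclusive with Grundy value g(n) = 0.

Compute g(0), g(1), … for moves {5, 7}:
g(0) = mex{} = 0
g(1) = mex{} = 0
g(2) = mex{} = 0
g(3) = mex{} = 0
g(4) = mex{} = 0
g(5) = mex{0} = 1
g(6) = mex{0} = 1
g(7) = mex{0} = 1
g(8) = mex{0} = 1
g(9) = mex{0} = 1
g(10) = mex{0,1} = 2
The P-positions (g = 0) in 0..10 are 0, 1, 2, 3, 4.

0, 1, 2, 3, 4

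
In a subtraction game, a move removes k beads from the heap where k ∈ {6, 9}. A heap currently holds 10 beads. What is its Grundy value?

Compute g(0), g(1), … for moves {6, 9}:
g(0) = mex{} = 0
g(1) = mex{} = 0
g(2) = mex{} = 0
g(3) = mex{} = 0
g(4) = mex{} = 0
g(5) = mex{} = 0
g(6) = mex{0} = 1
g(7) = mex{0} = 1
g(8) = mex{0} = 1
g(9) = mex{0} = 1
g(10) = mex{0} = 1
So g(10) = 1.

1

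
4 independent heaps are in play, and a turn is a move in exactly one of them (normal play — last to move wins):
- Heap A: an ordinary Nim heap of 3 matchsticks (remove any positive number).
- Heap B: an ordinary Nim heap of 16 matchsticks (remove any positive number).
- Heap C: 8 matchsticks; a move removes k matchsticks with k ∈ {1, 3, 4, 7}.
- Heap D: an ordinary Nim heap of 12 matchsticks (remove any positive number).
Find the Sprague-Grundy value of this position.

31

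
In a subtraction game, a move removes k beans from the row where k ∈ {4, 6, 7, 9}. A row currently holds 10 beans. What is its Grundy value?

Build the Grundy sequence with g(k) = mex{g(k−s) : s ∈ {4, 6, 7, 9}, s ≤ k}:
k:     0  1  2  3  4  5  6  7  8  9 10
g(k):  0  0  0  0  1  1  1  1  2  2  2
So g(10) = 2.

2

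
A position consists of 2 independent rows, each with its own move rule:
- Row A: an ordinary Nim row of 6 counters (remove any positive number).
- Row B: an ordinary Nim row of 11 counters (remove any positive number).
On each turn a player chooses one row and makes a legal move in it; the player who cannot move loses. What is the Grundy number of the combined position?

13

Row A is a plain Nim row of size 6, so its Grundy value is 6.
Row B is a plain Nim row of size 11, so its Grundy value is 11.
By the Sprague-Grundy theorem, the Grundy value of a sum of independent games is the XOR of the component values.
Combined value = 6 XOR 11 = 13.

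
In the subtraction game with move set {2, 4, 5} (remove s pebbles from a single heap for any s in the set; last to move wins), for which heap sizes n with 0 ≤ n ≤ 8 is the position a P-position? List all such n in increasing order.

0, 1, 7, 8

Grundy values for subtraction set {2, 4, 5}:
g(0) = mex{} = 0
g(1) = mex{} = 0
g(2) = mex{0} = 1
g(3) = mex{0} = 1
g(4) = mex{0,1} = 2
g(5) = mex{0,1} = 2
g(6) = mex{0,1,2} = 3
g(7) = mex{1,2} = 0
g(8) = mex{1,2,3} = 0
The P-positions (g = 0) in 0..8 are 0, 1, 7, 8.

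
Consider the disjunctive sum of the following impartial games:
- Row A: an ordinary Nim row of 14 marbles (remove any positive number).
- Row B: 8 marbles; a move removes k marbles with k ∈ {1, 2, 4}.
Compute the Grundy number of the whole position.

Row A is a plain Nim row of size 14, so its Grundy value is 14.
Grundy values for row B (subtraction set {1, 2, 4}):
k:     0  1  2  3  4  5  6  7  8
g(k):  0  1  2  0  1  2  0  1  2
So g(8) = 2.
The value of a disjunctive sum is the nim-sum of the parts.
Combined value = 14 XOR 2 = 12.

12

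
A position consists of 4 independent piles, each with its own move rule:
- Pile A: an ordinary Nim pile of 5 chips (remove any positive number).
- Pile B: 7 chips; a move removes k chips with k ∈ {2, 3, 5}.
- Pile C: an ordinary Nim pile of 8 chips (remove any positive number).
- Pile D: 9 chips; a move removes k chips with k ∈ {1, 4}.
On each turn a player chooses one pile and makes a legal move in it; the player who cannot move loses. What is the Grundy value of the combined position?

15

Pile A is a plain Nim pile of size 5, so its Grundy value is 5.
Grundy values for pile B (subtraction set {2, 3, 5}):
g(0) = mex{} = 0
g(1) = mex{} = 0
g(2) = mex{0} = 1
g(3) = mex{0} = 1
g(4) = mex{0,1} = 2
g(5) = mex{0,1} = 2
g(6) = mex{0,1,2} = 3
g(7) = mex{1,2} = 0
So g(7) = 0.
Pile C is a plain Nim pile of size 8, so its Grundy value is 8.
Grundy values for pile D (subtraction set {1, 4}):
g(0) = mex{} = 0
g(1) = mex{0} = 1
g(2) = mex{1} = 0
g(3) = mex{0} = 1
g(4) = mex{0,1} = 2
g(5) = mex{1,2} = 0
g(6) = mex{0} = 1
g(7) = mex{1} = 0
g(8) = mex{0,2} = 1
g(9) = mex{0,1} = 2
So g(9) = 2.
The value of a disjunctive sum is the nim-sum of the parts.
Combined value = 5 XOR 0 XOR 8 XOR 2 = 15.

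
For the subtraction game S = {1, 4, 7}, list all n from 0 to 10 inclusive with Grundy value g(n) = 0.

0, 2, 5, 8, 10

Grundy values for subtraction set {1, 4, 7}:
k:     0  1  2  3  4  5  6  7  8  9 10
g(k):  0  1  0  1  2  0  1  2  0  1  0
The P-positions (g = 0) in 0..10 are 0, 2, 5, 8, 10.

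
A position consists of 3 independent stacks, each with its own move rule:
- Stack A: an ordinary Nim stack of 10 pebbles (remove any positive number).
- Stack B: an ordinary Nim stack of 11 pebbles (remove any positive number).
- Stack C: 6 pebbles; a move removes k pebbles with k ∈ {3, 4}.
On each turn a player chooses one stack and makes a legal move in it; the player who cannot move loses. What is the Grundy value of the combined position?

3

Stack A is a plain Nim stack of size 10, so its Grundy value is 10.
Stack B is a plain Nim stack of size 11, so its Grundy value is 11.
Build the Grundy sequence for stack C with g(k) = mex{g(k−s) : s ∈ {3, 4}, s ≤ k}:
g(0) = mex{} = 0
g(1) = mex{} = 0
g(2) = mex{} = 0
g(3) = mex{0} = 1
g(4) = mex{0} = 1
g(5) = mex{0} = 1
g(6) = mex{0,1} = 2
So g(6) = 2.
By the Sprague-Grundy theorem, the Grundy value of a sum of independent games is the XOR of the component values.
Combined value = 10 XOR 11 XOR 2 = 3.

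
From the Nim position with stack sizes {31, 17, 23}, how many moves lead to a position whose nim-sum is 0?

Compute the nim-sum pairwise:
31 XOR 17 = 14
14 XOR 23 = 25
The overall nim-sum is X = 25. A stack of size p has a winning move iff p XOR X < p (reduce it to p XOR X).
  31: 31 XOR 25 = 6 < 31 — winning move (to 6).
  17: 17 XOR 25 = 8 < 17 — winning move (to 8).
  23: 23 XOR 25 = 14 < 23 — winning move (to 14).
That gives 3 winning moves.

3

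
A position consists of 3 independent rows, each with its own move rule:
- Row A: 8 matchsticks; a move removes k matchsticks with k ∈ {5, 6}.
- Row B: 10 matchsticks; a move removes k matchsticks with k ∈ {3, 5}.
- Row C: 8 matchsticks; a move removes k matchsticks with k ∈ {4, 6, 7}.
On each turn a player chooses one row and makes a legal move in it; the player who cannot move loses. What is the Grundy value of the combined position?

3

Build the Grundy sequence for row A with g(k) = mex{g(k−s) : s ∈ {5, 6}, s ≤ k}:
g(0) = mex{} = 0
g(1) = mex{} = 0
g(2) = mex{} = 0
g(3) = mex{} = 0
g(4) = mex{} = 0
g(5) = mex{0} = 1
g(6) = mex{0} = 1
g(7) = mex{0} = 1
g(8) = mex{0} = 1
So g(8) = 1.
For row B, compute g(0), g(1), … with moves {3, 5}:
k:     0  1  2  3  4  5  6  7  8  9 10
g(k):  0  0  0  1  1  1  2  2  0  0  0
So g(10) = 0.
Grundy values for row C (subtraction set {4, 6, 7}):
k:     0  1  2  3  4  5  6  7  8
g(k):  0  0  0  0  1  1  1  1  2
So g(8) = 2.
By the Sprague-Grundy theorem, the Grundy value of a sum of independent games is the XOR of the component values.
Combined value = 1 XOR 0 XOR 2 = 3.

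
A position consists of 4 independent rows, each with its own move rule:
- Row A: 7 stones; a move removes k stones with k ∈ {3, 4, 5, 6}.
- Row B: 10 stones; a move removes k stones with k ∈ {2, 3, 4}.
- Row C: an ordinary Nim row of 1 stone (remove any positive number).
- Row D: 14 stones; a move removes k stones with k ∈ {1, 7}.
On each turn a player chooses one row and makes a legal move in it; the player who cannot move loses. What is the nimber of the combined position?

1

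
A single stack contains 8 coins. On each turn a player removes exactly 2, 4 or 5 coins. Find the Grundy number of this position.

0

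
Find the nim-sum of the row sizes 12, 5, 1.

8

Compute the nim-sum pairwise:
12 ^ 5 = 9
9 ^ 1 = 8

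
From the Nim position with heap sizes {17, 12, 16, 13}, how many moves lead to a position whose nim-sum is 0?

0

Nim-sum: 17 ^ 12 ^ 16 ^ 13 = 0.
The nim-sum is already 0, so every move leaves a nonzero nim-sum — there are no winning moves.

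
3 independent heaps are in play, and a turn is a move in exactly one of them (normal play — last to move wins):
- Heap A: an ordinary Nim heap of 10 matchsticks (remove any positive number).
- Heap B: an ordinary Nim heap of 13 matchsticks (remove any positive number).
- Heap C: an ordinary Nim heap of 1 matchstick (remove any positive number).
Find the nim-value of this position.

6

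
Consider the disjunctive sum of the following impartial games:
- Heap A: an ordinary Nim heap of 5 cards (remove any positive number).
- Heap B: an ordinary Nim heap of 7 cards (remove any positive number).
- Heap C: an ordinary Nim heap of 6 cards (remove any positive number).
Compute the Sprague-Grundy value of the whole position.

Heap A is a plain Nim heap of size 5, so its Grundy value is 5.
Heap B is a plain Nim heap of size 7, so its Grundy value is 7.
Heap C is a plain Nim heap of size 6, so its Grundy value is 6.
By the Sprague-Grundy theorem, the Grundy value of a sum of independent games is the XOR of the component values.
Combined value = 5 XOR 7 XOR 6 = 4.

4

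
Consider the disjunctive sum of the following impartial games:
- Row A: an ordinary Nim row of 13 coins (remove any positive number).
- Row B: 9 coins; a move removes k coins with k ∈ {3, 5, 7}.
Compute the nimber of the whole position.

Row A is a plain Nim row of size 13, so its Grundy value is 13.
Build the Grundy sequence for row B with g(k) = mex{g(k−s) : s ∈ {3, 5, 7}, s ≤ k}:
g(0) = mex{} = 0
g(1) = mex{} = 0
g(2) = mex{} = 0
g(3) = mex{0} = 1
g(4) = mex{0} = 1
g(5) = mex{0} = 1
g(6) = mex{0,1} = 2
g(7) = mex{0,1} = 2
g(8) = mex{0,1} = 2
g(9) = mex{0,1,2} = 3
So g(9) = 3.
By the Sprague-Grundy theorem, the Grundy value of a sum of independent games is the XOR of the component values.
Combined value = 13 XOR 3 = 14.

14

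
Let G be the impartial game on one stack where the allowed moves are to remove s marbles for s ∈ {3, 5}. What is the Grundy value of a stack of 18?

0

Grundy values for subtraction set {3, 5}:
k:     0  1  2  3  4  5  6  7  8  9 10 11 12 13 14 15 16 17 18
g(k):  0  0  0  1  1  1  2  2  0  0  0  1  1  1  2  2  0  0  0
So g(18) = 0.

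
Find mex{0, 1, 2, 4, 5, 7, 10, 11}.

The values 0, 1, 2 are all present; 3 is the first non-negative integer missing from the set.

3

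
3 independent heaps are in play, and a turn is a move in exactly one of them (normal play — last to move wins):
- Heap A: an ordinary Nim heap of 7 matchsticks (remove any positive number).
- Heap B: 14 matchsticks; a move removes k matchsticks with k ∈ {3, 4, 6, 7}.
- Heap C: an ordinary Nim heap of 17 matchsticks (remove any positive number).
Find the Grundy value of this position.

23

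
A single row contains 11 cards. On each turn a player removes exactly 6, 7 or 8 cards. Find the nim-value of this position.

1

Grundy values for subtraction set {6, 7, 8}:
k:     0  1  2  3  4  5  6  7  8  9 10 11
g(k):  0  0  0  0  0  0  1  1  1  1  1  1
So g(11) = 1.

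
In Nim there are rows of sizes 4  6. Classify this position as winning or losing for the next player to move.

In binary:
  100  (4)
  110  (6)
  ---
  010  (2)
The nim-sum is 2 ≠ 0, so this is an N-position: the player to move can win.

Winning position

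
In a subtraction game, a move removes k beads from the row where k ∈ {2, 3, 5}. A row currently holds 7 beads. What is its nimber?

0

Grundy values for subtraction set {2, 3, 5}:
g(0) = mex{} = 0
g(1) = mex{} = 0
g(2) = mex{0} = 1
g(3) = mex{0} = 1
g(4) = mex{0,1} = 2
g(5) = mex{0,1} = 2
g(6) = mex{0,1,2} = 3
g(7) = mex{1,2} = 0
So g(7) = 0.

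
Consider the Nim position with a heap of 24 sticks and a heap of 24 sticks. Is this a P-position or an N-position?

P-position

Compute the nim-sum pairwise:
24 XOR 24 = 0
The nim-sum is 0, so this is a P-position: the player to move is in a losing position under optimal play.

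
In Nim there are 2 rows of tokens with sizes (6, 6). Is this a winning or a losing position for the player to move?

Nim-sum: 6 ⊕ 6 = 0.
The nim-sum is 0, so this is a P-position: the player to move is in a losing position under optimal play.

Losing position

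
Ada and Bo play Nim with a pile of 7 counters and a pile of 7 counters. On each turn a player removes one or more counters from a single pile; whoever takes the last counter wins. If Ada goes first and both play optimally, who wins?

Nim-sum: 7 XOR 7 = 0.
The nim-sum is 0, so this is a P-position: the player to move is in a losing position under optimal play; Ada is about to move from it and so loses — Bo wins.

Bo wins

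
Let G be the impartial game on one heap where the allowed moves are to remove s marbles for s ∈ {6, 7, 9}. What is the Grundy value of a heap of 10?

Compute g(0), g(1), … for moves {6, 7, 9}:
k:     0  1  2  3  4  5  6  7  8  9 10
g(k):  0  0  0  0  0  0  1  1  1  1  1
So g(10) = 1.

1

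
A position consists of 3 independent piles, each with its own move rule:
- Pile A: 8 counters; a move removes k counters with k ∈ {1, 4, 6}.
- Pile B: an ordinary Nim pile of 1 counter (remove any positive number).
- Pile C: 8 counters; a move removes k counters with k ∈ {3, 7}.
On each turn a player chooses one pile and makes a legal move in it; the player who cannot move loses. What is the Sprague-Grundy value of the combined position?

2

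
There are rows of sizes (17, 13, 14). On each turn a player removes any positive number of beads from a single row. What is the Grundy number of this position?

18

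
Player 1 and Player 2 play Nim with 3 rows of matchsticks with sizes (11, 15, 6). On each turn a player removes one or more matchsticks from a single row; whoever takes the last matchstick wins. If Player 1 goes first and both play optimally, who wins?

Player 1 wins

Write each in binary and XOR column by column:
  1011  (11)
  1111  (15)
  0110  (6)
  ----
  0010  (2)
The nim-sum is 2 ≠ 0, so this is an N-position: the player to move can win; Player 1 has a winning move.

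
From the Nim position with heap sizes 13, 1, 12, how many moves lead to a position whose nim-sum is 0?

0

Write each in binary and XOR column by column:
  1101  (13)
  0001  (1)
  1100  (12)
  ----
  0000  (0)
The nim-sum is already 0, so every move leaves a nonzero nim-sum — there are no winning moves.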